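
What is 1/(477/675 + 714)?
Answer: 75/53603 ≈ 0.0013992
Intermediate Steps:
1/(477/675 + 714) = 1/(477*(1/675) + 714) = 1/(53/75 + 714) = 1/(53603/75) = 75/53603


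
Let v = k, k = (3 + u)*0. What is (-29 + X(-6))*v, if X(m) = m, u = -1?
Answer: 0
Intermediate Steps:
k = 0 (k = (3 - 1)*0 = 2*0 = 0)
v = 0
(-29 + X(-6))*v = (-29 - 6)*0 = -35*0 = 0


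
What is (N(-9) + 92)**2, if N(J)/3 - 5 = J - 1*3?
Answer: 5041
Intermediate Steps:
N(J) = 6 + 3*J (N(J) = 15 + 3*(J - 1*3) = 15 + 3*(J - 3) = 15 + 3*(-3 + J) = 15 + (-9 + 3*J) = 6 + 3*J)
(N(-9) + 92)**2 = ((6 + 3*(-9)) + 92)**2 = ((6 - 27) + 92)**2 = (-21 + 92)**2 = 71**2 = 5041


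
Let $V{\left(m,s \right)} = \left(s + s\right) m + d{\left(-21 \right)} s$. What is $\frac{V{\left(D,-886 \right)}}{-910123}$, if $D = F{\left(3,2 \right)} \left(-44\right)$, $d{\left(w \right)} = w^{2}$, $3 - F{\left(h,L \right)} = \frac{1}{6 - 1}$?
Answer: $\frac{862078}{4550615} \approx 0.18944$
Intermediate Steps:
$F{\left(h,L \right)} = \frac{14}{5}$ ($F{\left(h,L \right)} = 3 - \frac{1}{6 - 1} = 3 - \frac{1}{5} = \frac{14}{5}$)
$D = - \frac{616}{5}$ ($D = \frac{14}{5} \left(-44\right) = - \frac{616}{5} \approx -123.2$)
$V{\left(m,s \right)} = 441 s + 2 m s$ ($V{\left(m,s \right)} = \left(s + s\right) m + \left(-21\right)^{2} s = 2 s m + 441 s = 2 m s + 441 s = 441 s + 2 m s$)
$\frac{V{\left(D,-886 \right)}}{-910123} = \frac{\left(-886\right) \left(441 + 2 \left(- \frac{616}{5}\right)\right)}{-910123} = - 886 \left(441 - \frac{1232}{5}\right) \left(- \frac{1}{910123}\right) = \left(-886\right) \frac{973}{5} \left(- \frac{1}{910123}\right) = \left(- \frac{862078}{5}\right) \left(- \frac{1}{910123}\right) = \frac{862078}{4550615}$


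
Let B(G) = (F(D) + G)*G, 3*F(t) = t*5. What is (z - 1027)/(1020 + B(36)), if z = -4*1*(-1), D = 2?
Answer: -341/812 ≈ -0.41995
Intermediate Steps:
F(t) = 5*t/3 (F(t) = (t*5)/3 = (5*t)/3 = 5*t/3)
B(G) = G*(10/3 + G) (B(G) = ((5/3)*2 + G)*G = (10/3 + G)*G = G*(10/3 + G))
z = 4 (z = -4*(-1) = 4)
(z - 1027)/(1020 + B(36)) = (4 - 1027)/(1020 + (⅓)*36*(10 + 3*36)) = -1023/(1020 + (⅓)*36*(10 + 108)) = -1023/(1020 + (⅓)*36*118) = -1023/(1020 + 1416) = -1023/2436 = -1023*1/2436 = -341/812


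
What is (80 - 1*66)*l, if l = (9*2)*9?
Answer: 2268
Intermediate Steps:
l = 162 (l = 18*9 = 162)
(80 - 1*66)*l = (80 - 1*66)*162 = (80 - 66)*162 = 14*162 = 2268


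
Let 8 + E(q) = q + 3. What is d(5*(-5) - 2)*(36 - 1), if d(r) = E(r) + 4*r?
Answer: -4900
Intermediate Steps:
E(q) = -5 + q (E(q) = -8 + (q + 3) = -8 + (3 + q) = -5 + q)
d(r) = -5 + 5*r (d(r) = (-5 + r) + 4*r = -5 + 5*r)
d(5*(-5) - 2)*(36 - 1) = (-5 + 5*(5*(-5) - 2))*(36 - 1) = (-5 + 5*(-25 - 2))*35 = (-5 + 5*(-27))*35 = (-5 - 135)*35 = -140*35 = -4900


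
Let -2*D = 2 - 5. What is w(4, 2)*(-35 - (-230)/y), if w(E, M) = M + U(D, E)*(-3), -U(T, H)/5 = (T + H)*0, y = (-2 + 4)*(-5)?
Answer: -116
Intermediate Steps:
D = 3/2 (D = -(2 - 5)/2 = -½*(-3) = 3/2 ≈ 1.5000)
y = -10 (y = 2*(-5) = -10)
U(T, H) = 0 (U(T, H) = -5*(T + H)*0 = -5*(H + T)*0 = -5*0 = 0)
w(E, M) = M (w(E, M) = M + 0*(-3) = M + 0 = M)
w(4, 2)*(-35 - (-230)/y) = 2*(-35 - (-230)/(-10)) = 2*(-35 - (-230)*(-1)/10) = 2*(-35 - 1*23) = 2*(-35 - 23) = 2*(-58) = -116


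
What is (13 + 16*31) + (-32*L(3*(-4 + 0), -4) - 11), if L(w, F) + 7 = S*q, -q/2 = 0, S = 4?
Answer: 722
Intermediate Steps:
q = 0 (q = -2*0 = 0)
L(w, F) = -7 (L(w, F) = -7 + 4*0 = -7 + 0 = -7)
(13 + 16*31) + (-32*L(3*(-4 + 0), -4) - 11) = (13 + 16*31) + (-32*(-7) - 11) = (13 + 496) + (224 - 11) = 509 + 213 = 722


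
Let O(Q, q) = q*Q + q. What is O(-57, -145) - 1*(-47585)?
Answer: 55705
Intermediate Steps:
O(Q, q) = q + Q*q (O(Q, q) = Q*q + q = q + Q*q)
O(-57, -145) - 1*(-47585) = -145*(1 - 57) - 1*(-47585) = -145*(-56) + 47585 = 8120 + 47585 = 55705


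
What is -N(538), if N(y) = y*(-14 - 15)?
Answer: 15602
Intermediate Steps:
N(y) = -29*y (N(y) = y*(-29) = -29*y)
-N(538) = -(-29)*538 = -1*(-15602) = 15602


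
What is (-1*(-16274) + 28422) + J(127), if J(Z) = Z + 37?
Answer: 44860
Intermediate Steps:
J(Z) = 37 + Z
(-1*(-16274) + 28422) + J(127) = (-1*(-16274) + 28422) + (37 + 127) = (16274 + 28422) + 164 = 44696 + 164 = 44860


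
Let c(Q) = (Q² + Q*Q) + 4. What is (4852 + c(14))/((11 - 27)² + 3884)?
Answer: 1312/1035 ≈ 1.2676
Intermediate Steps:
c(Q) = 4 + 2*Q² (c(Q) = (Q² + Q²) + 4 = 2*Q² + 4 = 4 + 2*Q²)
(4852 + c(14))/((11 - 27)² + 3884) = (4852 + (4 + 2*14²))/((11 - 27)² + 3884) = (4852 + (4 + 2*196))/((-16)² + 3884) = (4852 + (4 + 392))/(256 + 3884) = (4852 + 396)/4140 = 5248*(1/4140) = 1312/1035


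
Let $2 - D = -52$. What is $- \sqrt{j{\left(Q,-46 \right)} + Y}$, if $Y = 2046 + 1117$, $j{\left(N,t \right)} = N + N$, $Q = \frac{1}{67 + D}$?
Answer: $- \frac{135 \sqrt{21}}{11} \approx -56.241$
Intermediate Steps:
$D = 54$ ($D = 2 - -52 = 2 + 52 = 54$)
$Q = \frac{1}{121}$ ($Q = \frac{1}{67 + 54} = \frac{1}{121} \approx 0.0082645$)
$j{\left(N,t \right)} = 2 N$
$Y = 3163$
$- \sqrt{j{\left(Q,-46 \right)} + Y} = - \sqrt{2 \cdot \frac{1}{121} + 3163} = - \sqrt{\frac{2}{121} + 3163} = - \sqrt{\frac{382725}{121}} = - \frac{135 \sqrt{21}}{11}$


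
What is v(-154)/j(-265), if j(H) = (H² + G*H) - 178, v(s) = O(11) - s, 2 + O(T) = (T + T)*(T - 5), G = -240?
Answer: 284/133647 ≈ 0.0021250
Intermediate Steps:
O(T) = -2 + 2*T*(-5 + T) (O(T) = -2 + (T + T)*(T - 5) = -2 + (2*T)*(-5 + T) = -2 + 2*T*(-5 + T))
v(s) = 130 - s (v(s) = (-2 - 10*11 + 2*11²) - s = (-2 - 110 + 2*121) - s = (-2 - 110 + 242) - s = 130 - s)
j(H) = -178 + H² - 240*H (j(H) = (H² - 240*H) - 178 = -178 + H² - 240*H)
v(-154)/j(-265) = (130 - 1*(-154))/(-178 + (-265)² - 240*(-265)) = (130 + 154)/(-178 + 70225 + 63600) = 284/133647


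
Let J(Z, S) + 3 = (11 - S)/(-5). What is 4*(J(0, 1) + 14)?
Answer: 36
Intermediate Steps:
J(Z, S) = -26/5 + S/5 (J(Z, S) = -3 + (11 - S)/(-5) = -3 + (11 - S)*(-⅕) = -3 + (-11/5 + S/5) = -26/5 + S/5)
4*(J(0, 1) + 14) = 4*((-26/5 + (⅕)*1) + 14) = 4*((-26/5 + ⅕) + 14) = 4*(-5 + 14) = 4*9 = 36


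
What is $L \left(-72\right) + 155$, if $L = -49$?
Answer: $3683$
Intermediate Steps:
$L \left(-72\right) + 155 = \left(-49\right) \left(-72\right) + 155 = 3528 + 155 = 3683$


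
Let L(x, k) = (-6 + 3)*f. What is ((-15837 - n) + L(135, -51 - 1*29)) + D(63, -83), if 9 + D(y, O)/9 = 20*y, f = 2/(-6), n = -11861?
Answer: 7284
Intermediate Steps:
f = -⅓ (f = 2*(-⅙) = -⅓ ≈ -0.33333)
L(x, k) = 1 (L(x, k) = (-6 + 3)*(-⅓) = -3*(-⅓) = 1)
D(y, O) = -81 + 180*y (D(y, O) = -81 + 9*(20*y) = -81 + 180*y)
((-15837 - n) + L(135, -51 - 1*29)) + D(63, -83) = ((-15837 - 1*(-11861)) + 1) + (-81 + 180*63) = ((-15837 + 11861) + 1) + (-81 + 11340) = (-3976 + 1) + 11259 = -3975 + 11259 = 7284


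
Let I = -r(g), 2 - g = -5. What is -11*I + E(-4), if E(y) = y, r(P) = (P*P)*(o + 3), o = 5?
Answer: 4308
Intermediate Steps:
g = 7 (g = 2 - 1*(-5) = 2 + 5 = 7)
r(P) = 8*P**2 (r(P) = (P*P)*(5 + 3) = P**2*8 = 8*P**2)
I = -392 (I = -8*7**2 = -8*49 = -1*392 = -392)
-11*I + E(-4) = -11*(-392) - 4 = 4312 - 4 = 4308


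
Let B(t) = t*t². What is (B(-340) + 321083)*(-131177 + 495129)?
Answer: -14187910607984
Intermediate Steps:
B(t) = t³
(B(-340) + 321083)*(-131177 + 495129) = ((-340)³ + 321083)*(-131177 + 495129) = (-39304000 + 321083)*363952 = -38982917*363952 = -14187910607984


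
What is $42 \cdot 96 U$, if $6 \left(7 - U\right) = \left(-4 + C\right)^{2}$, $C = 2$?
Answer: $25536$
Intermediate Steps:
$U = \frac{19}{3}$ ($U = 7 - \frac{\left(-4 + 2\right)^{2}}{6} = 7 - \frac{\left(-2\right)^{2}}{6} = 7 - \frac{2}{3} = \frac{19}{3} \approx 6.3333$)
$42 \cdot 96 U = 42 \cdot 96 \cdot \frac{19}{3} = 4032 \cdot \frac{19}{3} = 25536$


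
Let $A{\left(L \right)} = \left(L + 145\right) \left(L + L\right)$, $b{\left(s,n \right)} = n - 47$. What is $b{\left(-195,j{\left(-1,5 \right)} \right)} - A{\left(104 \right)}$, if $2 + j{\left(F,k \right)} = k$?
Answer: $-51836$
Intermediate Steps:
$j{\left(F,k \right)} = -2 + k$
$b{\left(s,n \right)} = -47 + n$ ($b{\left(s,n \right)} = n - 47 = -47 + n$)
$A{\left(L \right)} = 2 L \left(145 + L\right)$ ($A{\left(L \right)} = \left(145 + L\right) 2 L = 2 L \left(145 + L\right)$)
$b{\left(-195,j{\left(-1,5 \right)} \right)} - A{\left(104 \right)} = \left(-47 + \left(-2 + 5\right)\right) - 2 \cdot 104 \left(145 + 104\right) = \left(-47 + 3\right) - 2 \cdot 104 \cdot 249 = -44 - 51792 = -51836$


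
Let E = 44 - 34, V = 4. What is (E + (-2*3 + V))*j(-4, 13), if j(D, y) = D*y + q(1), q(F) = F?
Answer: -408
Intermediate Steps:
E = 10
j(D, y) = 1 + D*y (j(D, y) = D*y + 1 = 1 + D*y)
(E + (-2*3 + V))*j(-4, 13) = (10 + (-2*3 + 4))*(1 - 4*13) = (10 + (-6 + 4))*(1 - 52) = (10 - 2)*(-51) = 8*(-51) = -408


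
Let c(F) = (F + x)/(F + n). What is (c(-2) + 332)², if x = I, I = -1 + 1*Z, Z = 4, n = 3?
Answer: 110889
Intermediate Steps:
I = 3 (I = -1 + 1*4 = -1 + 4 = 3)
x = 3
c(F) = 1 (c(F) = (F + 3)/(F + 3) = (3 + F)/(3 + F) = 1)
(c(-2) + 332)² = (1 + 332)² = 333² = 110889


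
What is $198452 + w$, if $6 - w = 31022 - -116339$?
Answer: $51097$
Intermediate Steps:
$w = -147355$ ($w = 6 - \left(31022 - -116339\right) = 6 - \left(31022 + 116339\right) = 6 - 147361 = -147355$)
$198452 + w = 198452 - 147355 = 51097$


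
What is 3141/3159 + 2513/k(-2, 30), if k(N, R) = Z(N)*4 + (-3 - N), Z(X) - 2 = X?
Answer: -881714/351 ≈ -2512.0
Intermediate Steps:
Z(X) = 2 + X
k(N, R) = 5 + 3*N (k(N, R) = (2 + N)*4 + (-3 - N) = (8 + 4*N) + (-3 - N) = 5 + 3*N)
3141/3159 + 2513/k(-2, 30) = 3141/3159 + 2513/(5 + 3*(-2)) = 3141*(1/3159) + 2513/(5 - 6) = 349/351 + 2513/(-1) = 349/351 + 2513*(-1) = 349/351 - 2513 = -881714/351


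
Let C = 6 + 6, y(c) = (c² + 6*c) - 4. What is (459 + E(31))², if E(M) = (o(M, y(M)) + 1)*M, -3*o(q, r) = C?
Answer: 133956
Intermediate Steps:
y(c) = -4 + c² + 6*c
C = 12
o(q, r) = -4 (o(q, r) = -⅓*12 = -4)
E(M) = -3*M (E(M) = (-4 + 1)*M = -3*M)
(459 + E(31))² = (459 - 3*31)² = (459 - 93)² = 366² = 133956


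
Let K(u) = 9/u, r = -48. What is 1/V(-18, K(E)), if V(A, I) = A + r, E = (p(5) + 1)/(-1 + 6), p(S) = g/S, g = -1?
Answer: -1/66 ≈ -0.015152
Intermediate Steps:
p(S) = -1/S
E = 4/25 (E = (-1/5 + 1)/(-1 + 6) = (-1*1/5 + 1)/5 = (-1/5 + 1)*(1/5) = (4/5)*(1/5) = 4/25 ≈ 0.16000)
V(A, I) = -48 + A (V(A, I) = A - 48 = -48 + A)
1/V(-18, K(E)) = 1/(-48 - 18) = 1/(-66) = -1/66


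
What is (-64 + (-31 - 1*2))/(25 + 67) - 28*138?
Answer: -355585/92 ≈ -3865.1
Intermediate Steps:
(-64 + (-31 - 1*2))/(25 + 67) - 28*138 = (-64 + (-31 - 2))/92 - 3864 = (-64 - 33)*(1/92) - 3864 = -97*1/92 - 3864 = -97/92 - 3864 = -355585/92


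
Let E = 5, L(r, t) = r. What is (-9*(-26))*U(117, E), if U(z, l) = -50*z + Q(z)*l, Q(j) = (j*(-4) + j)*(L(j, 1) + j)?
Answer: -97465680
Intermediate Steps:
Q(j) = -6*j² (Q(j) = (j*(-4) + j)*(j + j) = (-4*j + j)*(2*j) = (-3*j)*(2*j) = -6*j²)
U(z, l) = -50*z - 6*l*z² (U(z, l) = -50*z + (-6*z²)*l = -50*z - 6*l*z²)
(-9*(-26))*U(117, E) = (-9*(-26))*(2*117*(-25 - 3*5*117)) = 234*(2*117*(-25 - 1755)) = 234*(2*117*(-1780)) = 234*(-416520) = -97465680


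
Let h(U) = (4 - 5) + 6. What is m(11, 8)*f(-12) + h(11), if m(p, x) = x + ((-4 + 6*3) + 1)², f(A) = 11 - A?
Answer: 5364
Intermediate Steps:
h(U) = 5 (h(U) = -1 + 6 = 5)
m(p, x) = 225 + x (m(p, x) = x + ((-4 + 18) + 1)² = x + (14 + 1)² = x + 15² = x + 225 = 225 + x)
m(11, 8)*f(-12) + h(11) = (225 + 8)*(11 - 1*(-12)) + 5 = 233*(11 + 12) + 5 = 233*23 + 5 = 5359 + 5 = 5364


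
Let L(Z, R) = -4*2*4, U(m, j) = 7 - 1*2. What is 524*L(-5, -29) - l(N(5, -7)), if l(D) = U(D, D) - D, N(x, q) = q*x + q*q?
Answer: -16759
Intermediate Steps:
U(m, j) = 5 (U(m, j) = 7 - 2 = 5)
N(x, q) = q² + q*x (N(x, q) = q*x + q² = q² + q*x)
l(D) = 5 - D
L(Z, R) = -32 (L(Z, R) = -8*4 = -32)
524*L(-5, -29) - l(N(5, -7)) = 524*(-32) - (5 - (-7)*(-7 + 5)) = -16768 - (5 - (-7)*(-2)) = -16768 - (5 - 1*14) = -16768 - (5 - 14) = -16768 - 1*(-9) = -16768 + 9 = -16759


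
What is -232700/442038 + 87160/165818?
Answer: -14454130/18324464271 ≈ -0.00078879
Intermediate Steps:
-232700/442038 + 87160/165818 = -232700*1/442038 + 87160*(1/165818) = -116350/221019 + 43580/82909 = -14454130/18324464271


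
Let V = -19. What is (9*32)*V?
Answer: -5472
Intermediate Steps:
(9*32)*V = (9*32)*(-19) = 288*(-19) = -5472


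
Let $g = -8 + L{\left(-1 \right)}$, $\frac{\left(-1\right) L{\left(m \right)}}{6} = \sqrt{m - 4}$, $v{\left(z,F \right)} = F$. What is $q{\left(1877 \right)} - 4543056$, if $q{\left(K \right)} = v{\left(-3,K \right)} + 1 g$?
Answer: $-4541187 - 6 i \sqrt{5} \approx -4.5412 \cdot 10^{6} - 13.416 i$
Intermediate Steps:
$L{\left(m \right)} = - 6 \sqrt{-4 + m}$ ($L{\left(m \right)} = - 6 \sqrt{m - 4} = - 6 \sqrt{-4 + m}$)
$g = -8 - 6 i \sqrt{5}$ ($g = -8 - 6 \sqrt{-4 - 1} = -8 - 6 \sqrt{-5} = -8 - 6 i \sqrt{5} \approx -8.0 - 13.416 i$)
$q{\left(K \right)} = -8 + K - 6 i \sqrt{5}$ ($q{\left(K \right)} = K + 1 \left(-8 - 6 i \sqrt{5}\right) = K - \left(8 + 6 i \sqrt{5}\right) = -8 + K - 6 i \sqrt{5}$)
$q{\left(1877 \right)} - 4543056 = \left(-8 + 1877 - 6 i \sqrt{5}\right) - 4543056 = \left(1869 - 6 i \sqrt{5}\right) - 4543056 = -4541187 - 6 i \sqrt{5}$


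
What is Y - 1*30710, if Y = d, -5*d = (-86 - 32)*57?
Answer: -146824/5 ≈ -29365.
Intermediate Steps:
d = 6726/5 (d = -(-86 - 32)*57/5 = -(-118)*57/5 = -1/5*(-6726) = 6726/5 ≈ 1345.2)
Y = 6726/5 ≈ 1345.2
Y - 1*30710 = 6726/5 - 1*30710 = 6726/5 - 30710 = -146824/5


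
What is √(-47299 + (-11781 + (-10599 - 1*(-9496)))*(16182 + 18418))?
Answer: I*√445833699 ≈ 21115.0*I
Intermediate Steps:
√(-47299 + (-11781 + (-10599 - 1*(-9496)))*(16182 + 18418)) = √(-47299 + (-11781 + (-10599 + 9496))*34600) = √(-47299 + (-11781 - 1103)*34600) = √(-47299 - 12884*34600) = √(-47299 - 445786400) = √(-445833699) = I*√445833699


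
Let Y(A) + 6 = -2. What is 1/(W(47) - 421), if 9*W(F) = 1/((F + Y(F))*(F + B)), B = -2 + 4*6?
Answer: -24219/10196198 ≈ -0.0023753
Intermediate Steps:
B = 22 (B = -2 + 24 = 22)
Y(A) = -8 (Y(A) = -6 - 2 = -8)
W(F) = 1/(9*(-8 + F)*(22 + F)) (W(F) = 1/(9*(((F - 8)*(F + 22)))) = 1/(9*(((-8 + F)*(22 + F)))) = (1/((-8 + F)*(22 + F)))/9 = 1/(9*(-8 + F)*(22 + F)))
1/(W(47) - 421) = 1/(1/(9*(-176 + 47² + 14*47)) - 421) = 1/(1/(9*(-176 + 2209 + 658)) - 421) = 1/((⅑)/2691 - 421) = 1/((⅑)*(1/2691) - 421) = 1/(1/24219 - 421) = 1/(-10196198/24219) = -24219/10196198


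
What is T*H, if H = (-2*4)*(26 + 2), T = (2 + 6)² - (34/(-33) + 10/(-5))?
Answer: -495488/33 ≈ -15015.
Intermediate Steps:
T = 2212/33 (T = 8² - (34*(-1/33) + 10*(-⅕)) = 64 - (-34/33 - 2) = 64 - 1*(-100/33) = 64 + 100/33 = 2212/33 ≈ 67.030)
H = -224 (H = -8*28 = -224)
T*H = (2212/33)*(-224) = -495488/33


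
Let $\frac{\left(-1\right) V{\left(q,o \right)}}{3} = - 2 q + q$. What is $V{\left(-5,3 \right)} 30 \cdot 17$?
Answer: $-7650$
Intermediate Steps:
$V{\left(q,o \right)} = 3 q$ ($V{\left(q,o \right)} = - 3 \left(- 2 q + q\right) = - 3 \left(- q\right) = 3 q$)
$V{\left(-5,3 \right)} 30 \cdot 17 = 3 \left(-5\right) 30 \cdot 17 = \left(-15\right) 30 \cdot 17 = \left(-450\right) 17 = -7650$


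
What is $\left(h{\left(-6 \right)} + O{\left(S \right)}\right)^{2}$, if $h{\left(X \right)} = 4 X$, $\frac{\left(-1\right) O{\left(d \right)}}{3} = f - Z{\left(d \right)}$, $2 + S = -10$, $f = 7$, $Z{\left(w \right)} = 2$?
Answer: $1521$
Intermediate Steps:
$S = -12$ ($S = -2 - 10 = -12$)
$O{\left(d \right)} = -15$ ($O{\left(d \right)} = - 3 \left(7 - 2\right) = \left(-3\right) 5 = -15$)
$\left(h{\left(-6 \right)} + O{\left(S \right)}\right)^{2} = \left(4 \left(-6\right) - 15\right)^{2} = \left(-24 - 15\right)^{2} = \left(-39\right)^{2} = 1521$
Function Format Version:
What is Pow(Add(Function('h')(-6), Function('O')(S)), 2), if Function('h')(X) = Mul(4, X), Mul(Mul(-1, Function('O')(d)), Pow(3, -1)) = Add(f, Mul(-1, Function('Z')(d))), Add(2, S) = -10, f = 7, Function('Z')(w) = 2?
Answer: 1521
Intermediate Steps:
S = -12 (S = Add(-2, -10) = -12)
Function('O')(d) = -15 (Function('O')(d) = Mul(-3, Add(7, Mul(-1, 2))) = Mul(-3, Add(7, -2)) = Mul(-3, 5) = -15)
Pow(Add(Function('h')(-6), Function('O')(S)), 2) = Pow(Add(Mul(4, -6), -15), 2) = Pow(Add(-24, -15), 2) = Pow(-39, 2) = 1521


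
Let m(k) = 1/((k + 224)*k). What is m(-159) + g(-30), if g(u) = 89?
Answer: 919814/10335 ≈ 89.000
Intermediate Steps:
m(k) = 1/(k*(224 + k)) (m(k) = 1/((224 + k)*k) = 1/(k*(224 + k)))
m(-159) + g(-30) = 1/((-159)*(224 - 159)) + 89 = -1/159/65 + 89 = -1/159*1/65 + 89 = -1/10335 + 89 = 919814/10335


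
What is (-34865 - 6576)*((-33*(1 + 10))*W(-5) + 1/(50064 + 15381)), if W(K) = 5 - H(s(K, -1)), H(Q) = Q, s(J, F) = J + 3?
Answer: 6891461927104/65445 ≈ 1.0530e+8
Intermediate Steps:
s(J, F) = 3 + J
W(K) = 2 - K (W(K) = 5 - (3 + K) = 5 + (-3 - K) = 2 - K)
(-34865 - 6576)*((-33*(1 + 10))*W(-5) + 1/(50064 + 15381)) = (-34865 - 6576)*((-33*(1 + 10))*(2 - 1*(-5)) + 1/(50064 + 15381)) = -41441*((-33*11)*(2 + 5) + 1/65445) = -41441*(-363*7 + 1/65445) = -41441*(-2541 + 1/65445) = -41441*(-166295744/65445) = 6891461927104/65445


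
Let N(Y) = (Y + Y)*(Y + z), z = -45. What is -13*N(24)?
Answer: 13104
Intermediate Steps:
N(Y) = 2*Y*(-45 + Y) (N(Y) = (Y + Y)*(Y - 45) = (2*Y)*(-45 + Y) = 2*Y*(-45 + Y))
-13*N(24) = -26*24*(-45 + 24) = -26*24*(-21) = -13*(-1008) = 13104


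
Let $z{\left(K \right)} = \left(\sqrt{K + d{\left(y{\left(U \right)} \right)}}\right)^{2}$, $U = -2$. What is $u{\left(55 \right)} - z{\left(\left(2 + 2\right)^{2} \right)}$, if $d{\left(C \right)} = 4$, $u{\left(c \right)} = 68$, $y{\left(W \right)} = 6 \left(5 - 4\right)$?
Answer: $48$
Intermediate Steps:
$y{\left(W \right)} = 6$ ($y{\left(W \right)} = 6 \cdot 1 = 6$)
$z{\left(K \right)} = 4 + K$ ($z{\left(K \right)} = \left(\sqrt{K + 4}\right)^{2} = \left(\sqrt{4 + K}\right)^{2} = 4 + K$)
$u{\left(55 \right)} - z{\left(\left(2 + 2\right)^{2} \right)} = 68 - \left(4 + \left(2 + 2\right)^{2}\right) = 68 - \left(4 + 4^{2}\right) = 68 - \left(4 + 16\right) = 68 - 20 = 48$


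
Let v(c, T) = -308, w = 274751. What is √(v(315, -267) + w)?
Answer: √274443 ≈ 523.87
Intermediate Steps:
√(v(315, -267) + w) = √(-308 + 274751) = √274443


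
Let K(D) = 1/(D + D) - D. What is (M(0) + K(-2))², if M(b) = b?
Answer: 49/16 ≈ 3.0625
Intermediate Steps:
K(D) = 1/(2*D) - D
(M(0) + K(-2))² = (0 + ((½)/(-2) - 1*(-2)))² = (0 + ((½)*(-½) + 2))² = (0 + (-¼ + 2))² = (0 + 7/4)² = (7/4)² = 49/16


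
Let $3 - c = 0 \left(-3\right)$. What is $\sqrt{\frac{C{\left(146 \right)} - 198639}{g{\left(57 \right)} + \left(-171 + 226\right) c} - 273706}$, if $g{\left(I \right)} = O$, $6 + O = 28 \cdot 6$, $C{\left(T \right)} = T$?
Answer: $\frac{i \sqrt{29332016085}}{327} \approx 523.75 i$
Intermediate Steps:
$c = 3$ ($c = 3 - 0 \left(-3\right) = 3 - 0 = 3 + 0 = 3$)
$O = 162$ ($O = -6 + 28 \cdot 6 = -6 + 168 = 162$)
$g{\left(I \right)} = 162$
$\sqrt{\frac{C{\left(146 \right)} - 198639}{g{\left(57 \right)} + \left(-171 + 226\right) c} - 273706} = \sqrt{\frac{146 - 198639}{162 + \left(-171 + 226\right) 3} - 273706} = \sqrt{- \frac{198493}{162 + 55 \cdot 3} - 273706} = \sqrt{- \frac{198493}{162 + 165} - 273706} = \sqrt{- \frac{198493}{327} - 273706} = \sqrt{- \frac{89700355}{327}} = \frac{i \sqrt{29332016085}}{327}$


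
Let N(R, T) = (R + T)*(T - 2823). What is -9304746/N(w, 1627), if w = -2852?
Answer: -4652373/732550 ≈ -6.3509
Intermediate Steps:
N(R, T) = (-2823 + T)*(R + T) (N(R, T) = (R + T)*(-2823 + T) = (-2823 + T)*(R + T))
-9304746/N(w, 1627) = -9304746/(1627² - 2823*(-2852) - 2823*1627 - 2852*1627) = -9304746/(2647129 + 8051196 - 4593021 - 4640204) = -9304746/1465100 = -9304746*1/1465100 = -4652373/732550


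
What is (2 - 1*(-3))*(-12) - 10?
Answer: -70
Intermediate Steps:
(2 - 1*(-3))*(-12) - 10 = (2 + 3)*(-12) - 10 = 5*(-12) - 10 = -60 - 10 = -70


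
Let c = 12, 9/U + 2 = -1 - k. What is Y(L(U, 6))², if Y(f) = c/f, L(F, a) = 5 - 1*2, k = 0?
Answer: 16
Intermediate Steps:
U = -3 (U = 9/(-2 + (-1 - 1*0)) = 9/(-2 + (-1 + 0)) = 9/(-2 - 1) = 9/(-3) = 9*(-⅓) = -3)
L(F, a) = 3 (L(F, a) = 5 - 2 = 3)
Y(f) = 12/f
Y(L(U, 6))² = (12/3)² = (12*(⅓))² = 4² = 16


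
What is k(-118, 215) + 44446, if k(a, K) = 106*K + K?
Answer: 67451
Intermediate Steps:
k(a, K) = 107*K
k(-118, 215) + 44446 = 107*215 + 44446 = 23005 + 44446 = 67451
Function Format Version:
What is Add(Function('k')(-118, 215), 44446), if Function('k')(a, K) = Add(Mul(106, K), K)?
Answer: 67451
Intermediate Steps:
Function('k')(a, K) = Mul(107, K)
Add(Function('k')(-118, 215), 44446) = Add(Mul(107, 215), 44446) = Add(23005, 44446) = 67451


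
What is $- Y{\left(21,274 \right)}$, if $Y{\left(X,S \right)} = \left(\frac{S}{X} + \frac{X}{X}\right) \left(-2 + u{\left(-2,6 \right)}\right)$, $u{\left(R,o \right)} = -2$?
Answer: $\frac{1180}{21} \approx 56.19$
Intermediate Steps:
$Y{\left(X,S \right)} = -4 - \frac{4 S}{X}$ ($Y{\left(X,S \right)} = \left(\frac{S}{X} + \frac{X}{X}\right) \left(-2 - 2\right) = \left(\frac{S}{X} + 1\right) \left(-4\right) = \left(1 + \frac{S}{X}\right) \left(-4\right) = -4 - \frac{4 S}{X}$)
$- Y{\left(21,274 \right)} = - (-4 - \frac{1096}{21}) = \left(-1\right) \left(- \frac{1180}{21}\right) = \frac{1180}{21}$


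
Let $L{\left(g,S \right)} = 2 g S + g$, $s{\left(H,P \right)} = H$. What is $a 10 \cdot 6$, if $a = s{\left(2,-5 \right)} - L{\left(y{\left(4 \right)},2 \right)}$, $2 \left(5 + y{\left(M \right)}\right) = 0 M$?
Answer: $1620$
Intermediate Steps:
$y{\left(M \right)} = -5$ ($y{\left(M \right)} = -5 + \frac{0 M}{2} = -5 + \frac{1}{2} \cdot 0 = -5 + 0 = -5$)
$L{\left(g,S \right)} = g + 2 S g$ ($L{\left(g,S \right)} = 2 S g + g = g + 2 S g$)
$a = 27$ ($a = 2 - - 5 \left(1 + 2 \cdot 2\right) = 2 - - 5 \left(1 + 4\right) = 2 - \left(-5\right) 5 = 2 - -25 = 2 + 25 = 27$)
$a 10 \cdot 6 = 27 \cdot 10 \cdot 6 = 270 \cdot 6 = 1620$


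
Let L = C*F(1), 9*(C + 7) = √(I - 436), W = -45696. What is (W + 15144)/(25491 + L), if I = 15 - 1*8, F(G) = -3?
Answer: -2338327872/1952586575 - 30552*I*√429/1952586575 ≈ -1.1976 - 0.00032408*I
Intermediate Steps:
I = 7 (I = 15 - 8 = 7)
C = -7 + I*√429/9 (C = -7 + √(7 - 436)/9 = -7 + √(-429)/9 = -7 + (I*√429)/9 = -7 + I*√429/9 ≈ -7.0 + 2.3014*I)
L = 21 - I*√429/3 (L = (-7 + I*√429/9)*(-3) = 21 - I*√429/3 ≈ 21.0 - 6.9041*I)
(W + 15144)/(25491 + L) = (-45696 + 15144)/(25491 + (21 - I*√429/3)) = -30552/(25512 - I*√429/3)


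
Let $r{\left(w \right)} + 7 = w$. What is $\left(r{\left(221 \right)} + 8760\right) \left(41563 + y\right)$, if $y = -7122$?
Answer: $309073534$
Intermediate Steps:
$r{\left(w \right)} = -7 + w$
$\left(r{\left(221 \right)} + 8760\right) \left(41563 + y\right) = \left(\left(-7 + 221\right) + 8760\right) \left(41563 - 7122\right) = \left(214 + 8760\right) 34441 = 8974 \cdot 34441 = 309073534$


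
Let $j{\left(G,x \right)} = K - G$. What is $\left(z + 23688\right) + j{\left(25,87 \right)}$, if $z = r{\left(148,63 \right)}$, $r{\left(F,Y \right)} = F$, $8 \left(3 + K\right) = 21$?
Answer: $\frac{190485}{8} \approx 23811.0$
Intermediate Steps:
$K = - \frac{3}{8}$ ($K = -3 + \frac{1}{8} \cdot 21 = -3 + \frac{21}{8} = - \frac{3}{8} \approx -0.375$)
$j{\left(G,x \right)} = - \frac{3}{8} - G$
$z = 148$
$\left(z + 23688\right) + j{\left(25,87 \right)} = \left(148 + 23688\right) - \frac{203}{8} = 23836 - \frac{203}{8} = \frac{190485}{8}$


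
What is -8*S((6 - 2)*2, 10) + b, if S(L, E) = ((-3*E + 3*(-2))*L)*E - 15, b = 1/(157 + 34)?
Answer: 4423561/191 ≈ 23160.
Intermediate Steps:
b = 1/191 ≈ 0.0052356
S(L, E) = -15 + E*L*(-6 - 3*E) (S(L, E) = ((-3*E - 6)*L)*E - 15 = ((-6 - 3*E)*L)*E - 15 = (L*(-6 - 3*E))*E - 15 = E*L*(-6 - 3*E) - 15 = -15 + E*L*(-6 - 3*E))
-8*S((6 - 2)*2, 10) + b = -8*(-15 - 6*10*(6 - 2)*2 - 3*(6 - 2)*2*10**2) + 1/191 = -8*(-15 - 6*10*4*2 - 3*4*2*100) + 1/191 = -8*(-15 - 6*10*8 - 3*8*100) + 1/191 = -8*(-15 - 480 - 2400) + 1/191 = -8*(-2895) + 1/191 = 23160 + 1/191 = 4423561/191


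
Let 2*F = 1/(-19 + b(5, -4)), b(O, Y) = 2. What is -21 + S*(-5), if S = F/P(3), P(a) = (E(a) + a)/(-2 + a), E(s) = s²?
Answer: -8563/408 ≈ -20.988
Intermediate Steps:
P(a) = (a + a²)/(-2 + a) (P(a) = (a² + a)/(-2 + a) = (a + a²)/(-2 + a))
F = -1/34 (F = 1/(2*(-19 + 2)) = (½)/(-17) = (½)*(-1/17) = -1/34 ≈ -0.029412)
S = -1/408 (S = -(-2 + 3)/(3*(1 + 3))/34 = -1/(34*(3*4/1)) = -1/(34*(3*1*4)) = -1/34/12 = -1/34*1/12 = -1/408 ≈ -0.0024510)
-21 + S*(-5) = -21 - 1/408*(-5) = -21 + 5/408 = -8563/408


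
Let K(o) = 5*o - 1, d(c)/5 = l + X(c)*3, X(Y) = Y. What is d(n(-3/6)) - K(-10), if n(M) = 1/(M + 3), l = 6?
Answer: 87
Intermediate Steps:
n(M) = 1/(3 + M)
d(c) = 30 + 15*c (d(c) = 5*(6 + c*3) = 5*(6 + 3*c) = 30 + 15*c)
K(o) = -1 + 5*o
d(n(-3/6)) - K(-10) = (30 + 15/(3 - 3/6)) - (-1 + 5*(-10)) = (30 + 15/(3 - 3*⅙)) - (-1 - 50) = (30 + 15/(3 - ½)) - 1*(-51) = (30 + 15/(5/2)) + 51 = (30 + 15*(⅖)) + 51 = (30 + 6) + 51 = 36 + 51 = 87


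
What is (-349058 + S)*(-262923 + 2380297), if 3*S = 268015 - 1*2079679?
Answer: -2017743083804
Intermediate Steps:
S = -603888 (S = (268015 - 1*2079679)/3 = (268015 - 2079679)/3 = (⅓)*(-1811664) = -603888)
(-349058 + S)*(-262923 + 2380297) = (-349058 - 603888)*(-262923 + 2380297) = -952946*2117374 = -2017743083804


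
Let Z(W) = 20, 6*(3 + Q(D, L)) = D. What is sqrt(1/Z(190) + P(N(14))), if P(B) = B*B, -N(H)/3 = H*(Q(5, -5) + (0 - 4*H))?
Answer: sqrt(596824905)/10 ≈ 2443.0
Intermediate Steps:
Q(D, L) = -3 + D/6
N(H) = -3*H*(-13/6 - 4*H) (N(H) = -3*H*((-3 + (1/6)*5) + (0 - 4*H)) = -3*H*((-3 + 5/6) - 4*H) = -3*H*(-13/6 - 4*H))
P(B) = B**2
sqrt(1/Z(190) + P(N(14))) = sqrt(1/20 + ((1/2)*14*(13 + 24*14))**2) = sqrt(1/20 + ((1/2)*14*(13 + 336))**2) = sqrt(1/20 + ((1/2)*14*349)**2) = sqrt(1/20 + 2443**2) = sqrt(1/20 + 5968249) = sqrt(119364981/20) = sqrt(596824905)/10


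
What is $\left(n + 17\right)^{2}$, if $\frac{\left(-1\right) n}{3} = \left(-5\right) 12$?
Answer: $38809$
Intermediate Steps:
$n = 180$ ($n = - 3 \left(\left(-5\right) 12\right) = \left(-3\right) \left(-60\right) = 180$)
$\left(n + 17\right)^{2} = \left(180 + 17\right)^{2} = 197^{2} = 38809$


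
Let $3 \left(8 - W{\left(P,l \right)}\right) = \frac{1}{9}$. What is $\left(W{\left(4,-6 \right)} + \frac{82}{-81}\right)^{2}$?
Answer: $\frac{316969}{6561} \approx 48.311$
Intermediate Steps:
$W{\left(P,l \right)} = \frac{215}{27}$ ($W{\left(P,l \right)} = 8 - \frac{1}{3 \cdot 9} = 8 - \frac{1}{27} = \frac{215}{27}$)
$\left(W{\left(4,-6 \right)} + \frac{82}{-81}\right)^{2} = \left(\frac{215}{27} + \frac{82}{-81}\right)^{2} = \left(\frac{215}{27} + 82 \left(- \frac{1}{81}\right)\right)^{2} = \left(\frac{215}{27} - \frac{82}{81}\right)^{2} = \left(\frac{563}{81}\right)^{2} = \frac{316969}{6561}$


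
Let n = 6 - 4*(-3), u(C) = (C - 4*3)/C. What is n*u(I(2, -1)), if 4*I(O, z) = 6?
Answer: -126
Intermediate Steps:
I(O, z) = 3/2 (I(O, z) = (¼)*6 = 3/2)
u(C) = (-12 + C)/C (u(C) = (C - 12)/C = (-12 + C)/C)
n = 18 (n = 6 + 12 = 18)
n*u(I(2, -1)) = 18*((-12 + 3/2)/(3/2)) = 18*((⅔)*(-21/2)) = 18*(-7) = -126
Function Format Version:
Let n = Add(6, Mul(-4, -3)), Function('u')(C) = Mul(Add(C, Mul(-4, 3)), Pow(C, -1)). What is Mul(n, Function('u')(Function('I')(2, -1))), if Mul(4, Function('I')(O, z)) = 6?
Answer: -126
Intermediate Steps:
Function('I')(O, z) = Rational(3, 2) (Function('I')(O, z) = Mul(Rational(1, 4), 6) = Rational(3, 2))
Function('u')(C) = Mul(Pow(C, -1), Add(-12, C)) (Function('u')(C) = Mul(Add(C, -12), Pow(C, -1)) = Mul(Add(-12, C), Pow(C, -1)) = Mul(Pow(C, -1), Add(-12, C)))
n = 18 (n = Add(6, 12) = 18)
Mul(n, Function('u')(Function('I')(2, -1))) = Mul(18, Mul(Pow(Rational(3, 2), -1), Add(-12, Rational(3, 2)))) = Mul(18, Mul(Rational(2, 3), Rational(-21, 2))) = Mul(18, -7) = -126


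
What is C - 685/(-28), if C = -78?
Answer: -1499/28 ≈ -53.536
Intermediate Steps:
C - 685/(-28) = -78 - 685/(-28) = -78 - 685*(-1)/28 = -78 - 5*(-137/28) = -78 + 685/28 = -1499/28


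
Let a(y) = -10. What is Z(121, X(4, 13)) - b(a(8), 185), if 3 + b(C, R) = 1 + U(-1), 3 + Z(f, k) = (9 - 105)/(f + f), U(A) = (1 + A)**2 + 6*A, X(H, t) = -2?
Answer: 557/121 ≈ 4.6033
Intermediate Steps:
Z(f, k) = -3 - 48/f (Z(f, k) = -3 + (9 - 105)/(f + f) = -3 - 96*1/(2*f) = -3 - 48/f)
b(C, R) = -8 (b(C, R) = -3 + (1 + ((1 - 1)**2 + 6*(-1))) = -3 + (1 + (0**2 - 6)) = -3 + (1 + (0 - 6)) = -3 + (1 - 6) = -3 - 5 = -8)
Z(121, X(4, 13)) - b(a(8), 185) = (-3 - 48/121) - 1*(-8) = (-3 - 48*1/121) + 8 = (-3 - 48/121) + 8 = -411/121 + 8 = 557/121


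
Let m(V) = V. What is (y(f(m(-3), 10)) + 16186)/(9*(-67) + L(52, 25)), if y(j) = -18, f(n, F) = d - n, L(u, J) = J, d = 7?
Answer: -8084/289 ≈ -27.972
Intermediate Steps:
f(n, F) = 7 - n
(y(f(m(-3), 10)) + 16186)/(9*(-67) + L(52, 25)) = (-18 + 16186)/(9*(-67) + 25) = 16168/(-603 + 25) = 16168/(-578) = 16168*(-1/578) = -8084/289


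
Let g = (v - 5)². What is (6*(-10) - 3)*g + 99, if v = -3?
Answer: -3933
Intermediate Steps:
g = 64 (g = (-3 - 5)² = (-8)² = 64)
(6*(-10) - 3)*g + 99 = (6*(-10) - 3)*64 + 99 = (-60 - 3)*64 + 99 = -63*64 + 99 = -4032 + 99 = -3933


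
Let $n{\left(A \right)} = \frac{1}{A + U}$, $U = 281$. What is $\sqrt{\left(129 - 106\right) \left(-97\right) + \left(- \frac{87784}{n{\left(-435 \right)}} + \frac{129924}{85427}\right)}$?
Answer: $\frac{\sqrt{98640387272807693}}{85427} \approx 3676.5$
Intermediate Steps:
$n{\left(A \right)} = \frac{1}{281 + A}$ ($n{\left(A \right)} = \frac{1}{A + 281} = \frac{1}{281 + A}$)
$\sqrt{\left(129 - 106\right) \left(-97\right) + \left(- \frac{87784}{n{\left(-435 \right)}} + \frac{129924}{85427}\right)} = \sqrt{\left(129 - 106\right) \left(-97\right) + \left(- \frac{87784}{\frac{1}{281 - 435}} + \frac{129924}{85427}\right)} = \sqrt{23 \left(-97\right) - \left(- \frac{129924}{85427} + \frac{87784}{\frac{1}{-154}}\right)} = \sqrt{-2231 - \left(- \frac{129924}{85427} + \frac{87784}{- \frac{1}{154}}\right)} = \sqrt{-2231 + \left(\left(-87784\right) \left(-154\right) + \frac{129924}{85427}\right)} = \sqrt{-2231 + \left(13518736 + \frac{129924}{85427}\right)} = \sqrt{-2231 + \frac{1154865190196}{85427}} = \sqrt{\frac{1154674602559}{85427}} = \frac{\sqrt{98640387272807693}}{85427}$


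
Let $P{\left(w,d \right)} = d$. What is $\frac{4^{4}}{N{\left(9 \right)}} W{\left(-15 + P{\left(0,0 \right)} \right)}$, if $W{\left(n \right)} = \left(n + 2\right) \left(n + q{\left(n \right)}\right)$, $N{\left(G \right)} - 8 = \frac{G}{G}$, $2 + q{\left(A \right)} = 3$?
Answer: $\frac{46592}{9} \approx 5176.9$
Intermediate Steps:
$q{\left(A \right)} = 1$ ($q{\left(A \right)} = -2 + 3 = 1$)
$N{\left(G \right)} = 9$ ($N{\left(G \right)} = 8 + \frac{G}{G} = 8 + 1 = 9$)
$W{\left(n \right)} = \left(1 + n\right) \left(2 + n\right)$ ($W{\left(n \right)} = \left(n + 2\right) \left(n + 1\right) = \left(2 + n\right) \left(1 + n\right) = \left(1 + n\right) \left(2 + n\right)$)
$\frac{4^{4}}{N{\left(9 \right)}} W{\left(-15 + P{\left(0,0 \right)} \right)} = \frac{4^{4}}{9} \left(2 + \left(-15 + 0\right)^{2} + 3 \left(-15 + 0\right)\right) = 256 \cdot \frac{1}{9} \left(2 + \left(-15\right)^{2} + 3 \left(-15\right)\right) = \frac{256 \left(2 + 225 - 45\right)}{9} = \frac{256}{9} \cdot 182 = \frac{46592}{9}$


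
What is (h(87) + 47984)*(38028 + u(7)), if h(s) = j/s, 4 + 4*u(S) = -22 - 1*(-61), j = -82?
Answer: 317570803661/174 ≈ 1.8251e+9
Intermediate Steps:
u(S) = 35/4 (u(S) = -1 + (-22 - 1*(-61))/4 = -1 + (-22 + 61)/4 = -1 + (¼)*39 = -1 + 39/4 = 35/4)
h(s) = -82/s
(h(87) + 47984)*(38028 + u(7)) = (-82/87 + 47984)*(38028 + 35/4) = (-82*1/87 + 47984)*(152147/4) = (-82/87 + 47984)*(152147/4) = (4174526/87)*(152147/4) = 317570803661/174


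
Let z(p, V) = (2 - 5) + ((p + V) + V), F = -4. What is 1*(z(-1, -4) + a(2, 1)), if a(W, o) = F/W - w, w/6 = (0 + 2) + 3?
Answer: -44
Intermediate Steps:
w = 30 (w = 6*((0 + 2) + 3) = 6*(2 + 3) = 6*5 = 30)
a(W, o) = -30 - 4/W (a(W, o) = -4/W - 1*30 = -4/W - 30 = -30 - 4/W)
z(p, V) = -3 + p + 2*V (z(p, V) = -3 + ((V + p) + V) = -3 + (p + 2*V) = -3 + p + 2*V)
1*(z(-1, -4) + a(2, 1)) = 1*((-3 - 1 + 2*(-4)) + (-30 - 4/2)) = 1*((-3 - 1 - 8) + (-30 - 4*½)) = 1*(-12 + (-30 - 2)) = 1*(-12 - 32) = 1*(-44) = -44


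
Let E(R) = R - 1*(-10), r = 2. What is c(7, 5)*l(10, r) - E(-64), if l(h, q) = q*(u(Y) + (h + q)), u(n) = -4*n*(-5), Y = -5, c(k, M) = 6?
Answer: -1002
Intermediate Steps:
u(n) = 20*n
E(R) = 10 + R (E(R) = R + 10 = 10 + R)
l(h, q) = q*(-100 + h + q) (l(h, q) = q*(20*(-5) + (h + q)) = q*(-100 + (h + q)) = q*(-100 + h + q))
c(7, 5)*l(10, r) - E(-64) = 6*(2*(-100 + 10 + 2)) - (10 - 64) = 6*(2*(-88)) - 1*(-54) = 6*(-176) + 54 = -1056 + 54 = -1002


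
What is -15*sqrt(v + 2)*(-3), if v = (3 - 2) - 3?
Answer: 0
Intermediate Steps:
v = -2 (v = 1 - 3 = -2)
-15*sqrt(v + 2)*(-3) = -15*sqrt(-2 + 2)*(-3) = -15*sqrt(0)*(-3) = -15*0*(-3) = 0*(-3) = 0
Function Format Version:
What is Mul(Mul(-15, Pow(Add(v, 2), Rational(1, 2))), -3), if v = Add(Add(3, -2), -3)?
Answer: 0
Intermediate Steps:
v = -2 (v = Add(1, -3) = -2)
Mul(Mul(-15, Pow(Add(v, 2), Rational(1, 2))), -3) = Mul(Mul(-15, Pow(Add(-2, 2), Rational(1, 2))), -3) = Mul(Mul(-15, Pow(0, Rational(1, 2))), -3) = Mul(Mul(-15, 0), -3) = Mul(0, -3) = 0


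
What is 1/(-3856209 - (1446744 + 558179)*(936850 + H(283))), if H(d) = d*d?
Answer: -1/2038888246906 ≈ -4.9046e-13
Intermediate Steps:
H(d) = d**2
1/(-3856209 - (1446744 + 558179)*(936850 + H(283))) = 1/(-3856209 - (1446744 + 558179)*(936850 + 283**2)) = 1/(-3856209 - 2004923*(936850 + 80089)) = 1/(-3856209 - 2004923*1016939) = 1/(-3856209 - 1*2038884390697) = 1/(-3856209 - 2038884390697) = 1/(-2038888246906) = -1/2038888246906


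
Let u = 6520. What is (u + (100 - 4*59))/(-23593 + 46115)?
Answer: 3192/11261 ≈ 0.28346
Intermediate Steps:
(u + (100 - 4*59))/(-23593 + 46115) = (6520 + (100 - 4*59))/(-23593 + 46115) = (6520 + (100 - 236))/22522 = (6520 - 136)*(1/22522) = 6384*(1/22522) = 3192/11261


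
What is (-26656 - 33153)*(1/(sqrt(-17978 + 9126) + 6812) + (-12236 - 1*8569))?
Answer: 14437978290866278/11603049 + 59809*I*sqrt(2213)/23206098 ≈ 1.2443e+9 + 0.12124*I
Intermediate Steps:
(-26656 - 33153)*(1/(sqrt(-17978 + 9126) + 6812) + (-12236 - 1*8569)) = -59809*(1/(sqrt(-8852) + 6812) + (-12236 - 8569)) = -59809*(1/(2*I*sqrt(2213) + 6812) - 20805) = -59809*(1/(6812 + 2*I*sqrt(2213)) - 20805) = -59809*(-20805 + 1/(6812 + 2*I*sqrt(2213))) = 1244326245 - 59809/(6812 + 2*I*sqrt(2213))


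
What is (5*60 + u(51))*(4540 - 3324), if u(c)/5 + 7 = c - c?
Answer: 322240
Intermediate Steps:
u(c) = -35 (u(c) = -35 + 5*(c - c) = -35 + 5*0 = -35 + 0 = -35)
(5*60 + u(51))*(4540 - 3324) = (5*60 - 35)*(4540 - 3324) = (300 - 35)*1216 = 265*1216 = 322240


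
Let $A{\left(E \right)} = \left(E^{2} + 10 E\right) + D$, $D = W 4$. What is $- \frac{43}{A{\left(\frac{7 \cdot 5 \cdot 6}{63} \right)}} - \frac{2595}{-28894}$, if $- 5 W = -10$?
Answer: $- \frac{4978569}{6818984} \approx -0.7301$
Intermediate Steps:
$W = 2$ ($W = \left(- \frac{1}{5}\right) \left(-10\right) = 2$)
$D = 8$ ($D = 2 \cdot 4 = 8$)
$A{\left(E \right)} = 8 + E^{2} + 10 E$ ($A{\left(E \right)} = \left(E^{2} + 10 E\right) + 8 = 8 + E^{2} + 10 E$)
$- \frac{43}{A{\left(\frac{7 \cdot 5 \cdot 6}{63} \right)}} - \frac{2595}{-28894} = - \frac{43}{8 + \left(\frac{7 \cdot 5 \cdot 6}{63}\right)^{2} + 10 \frac{7 \cdot 5 \cdot 6}{63}} - \frac{2595}{-28894} = - \frac{43}{8 + \left(35 \cdot 6 \cdot \frac{1}{63}\right)^{2} + 10 \cdot 35 \cdot 6 \cdot \frac{1}{63}} - - \frac{2595}{28894} = - \frac{43}{8 + \left(210 \cdot \frac{1}{63}\right)^{2} + 10 \cdot 210 \cdot \frac{1}{63}} + \frac{2595}{28894} = - \frac{43}{8 + \left(\frac{10}{3}\right)^{2} + 10 \cdot \frac{10}{3}} + \frac{2595}{28894} = - \frac{43}{8 + \frac{100}{9} + \frac{100}{3}} + \frac{2595}{28894} = - \frac{43}{\frac{472}{9}} + \frac{2595}{28894} = \left(-43\right) \frac{9}{472} + \frac{2595}{28894} = - \frac{387}{472} + \frac{2595}{28894} = - \frac{4978569}{6818984}$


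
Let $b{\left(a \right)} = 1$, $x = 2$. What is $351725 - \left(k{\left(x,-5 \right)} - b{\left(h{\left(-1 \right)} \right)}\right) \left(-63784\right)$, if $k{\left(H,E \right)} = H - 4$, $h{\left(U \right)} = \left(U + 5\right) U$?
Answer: $160373$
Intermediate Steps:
$h{\left(U \right)} = U \left(5 + U\right)$ ($h{\left(U \right)} = \left(5 + U\right) U = U \left(5 + U\right)$)
$k{\left(H,E \right)} = -4 + H$
$351725 - \left(k{\left(x,-5 \right)} - b{\left(h{\left(-1 \right)} \right)}\right) \left(-63784\right) = 351725 - \left(\left(-4 + 2\right) - 1\right) \left(-63784\right) = 351725 - \left(-2 - 1\right) \left(-63784\right) = 351725 - \left(-3\right) \left(-63784\right) = 351725 - 191352 = 160373$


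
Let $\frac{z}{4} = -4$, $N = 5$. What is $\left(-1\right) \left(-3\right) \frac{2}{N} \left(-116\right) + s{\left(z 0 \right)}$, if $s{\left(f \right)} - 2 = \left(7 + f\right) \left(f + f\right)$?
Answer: $- \frac{686}{5} \approx -137.2$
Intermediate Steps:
$z = -16$ ($z = 4 \left(-4\right) = -16$)
$s{\left(f \right)} = 2 + 2 f \left(7 + f\right)$ ($s{\left(f \right)} = 2 + \left(7 + f\right) \left(f + f\right) = 2 + \left(7 + f\right) 2 f = 2 + 2 f \left(7 + f\right)$)
$\left(-1\right) \left(-3\right) \frac{2}{N} \left(-116\right) + s{\left(z 0 \right)} = \left(-1\right) \left(-3\right) \frac{2}{5} \left(-116\right) + \left(2 + 2 \left(\left(-16\right) 0\right)^{2} + 14 \left(\left(-16\right) 0\right)\right) = 3 \cdot 2 \cdot \frac{1}{5} \left(-116\right) + \left(2 + 2 \cdot 0^{2} + 14 \cdot 0\right) = 3 \cdot \frac{2}{5} \left(-116\right) + \left(2 + 2 \cdot 0 + 0\right) = \frac{6}{5} \left(-116\right) + \left(2 + 0 + 0\right) = - \frac{696}{5} + 2 = - \frac{686}{5}$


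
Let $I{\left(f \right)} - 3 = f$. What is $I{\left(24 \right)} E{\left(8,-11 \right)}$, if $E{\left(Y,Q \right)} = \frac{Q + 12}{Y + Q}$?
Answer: $-9$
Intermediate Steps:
$E{\left(Y,Q \right)} = \frac{12 + Q}{Q + Y}$
$I{\left(f \right)} = 3 + f$
$I{\left(24 \right)} E{\left(8,-11 \right)} = \left(3 + 24\right) \frac{12 - 11}{-11 + 8} = 27 \frac{1}{-3} \cdot 1 = 27 \left(\left(- \frac{1}{3}\right) 1\right) = 27 \left(- \frac{1}{3}\right) = -9$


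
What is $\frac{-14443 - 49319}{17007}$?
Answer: $- \frac{21254}{5669} \approx -3.7492$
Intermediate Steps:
$\frac{-14443 - 49319}{17007} = \left(-63762\right) \frac{1}{17007} = - \frac{21254}{5669}$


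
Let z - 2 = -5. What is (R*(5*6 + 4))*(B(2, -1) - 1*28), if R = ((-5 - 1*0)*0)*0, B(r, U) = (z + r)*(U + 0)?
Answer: 0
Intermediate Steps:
z = -3 (z = 2 - 5 = -3)
B(r, U) = U*(-3 + r) (B(r, U) = (-3 + r)*(U + 0) = (-3 + r)*U = U*(-3 + r))
R = 0 (R = ((-5 + 0)*0)*0 = -5*0*0 = 0*0 = 0)
(R*(5*6 + 4))*(B(2, -1) - 1*28) = (0*(5*6 + 4))*(-(-3 + 2) - 1*28) = (0*(30 + 4))*(-1*(-1) - 28) = (0*34)*(1 - 28) = 0*(-27) = 0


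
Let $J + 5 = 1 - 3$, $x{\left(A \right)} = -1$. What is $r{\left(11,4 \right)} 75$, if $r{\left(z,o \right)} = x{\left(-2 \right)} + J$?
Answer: $-600$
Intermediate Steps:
$J = -7$ ($J = -5 + \left(1 - 3\right) = -5 - 2 = -7$)
$r{\left(z,o \right)} = -8$ ($r{\left(z,o \right)} = -1 - 7 = -8$)
$r{\left(11,4 \right)} 75 = \left(-8\right) 75 = -600$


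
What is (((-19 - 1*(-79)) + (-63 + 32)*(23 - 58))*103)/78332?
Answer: 117935/78332 ≈ 1.5056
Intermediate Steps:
(((-19 - 1*(-79)) + (-63 + 32)*(23 - 58))*103)/78332 = (((-19 + 79) - 31*(-35))*103)*(1/78332) = ((60 + 1085)*103)*(1/78332) = (1145*103)*(1/78332) = 117935*(1/78332) = 117935/78332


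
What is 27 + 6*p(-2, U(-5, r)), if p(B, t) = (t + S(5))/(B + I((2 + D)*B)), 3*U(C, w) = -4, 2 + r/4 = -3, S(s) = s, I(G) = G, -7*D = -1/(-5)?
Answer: 2423/104 ≈ 23.298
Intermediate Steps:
D = -1/35 (D = -(-1)/(7*(-5)) = -(-1)*(-1)/(7*5) = -1/7*1/5 = -1/35 ≈ -0.028571)
r = -20 (r = -8 + 4*(-3) = -8 - 12 = -20)
U(C, w) = -4/3 (U(C, w) = (1/3)*(-4) = -4/3)
p(B, t) = 35*(5 + t)/(104*B) (p(B, t) = (t + 5)/(B + (2 - 1/35)*B) = (5 + t)/(B + 69*B/35) = (5 + t)/((104*B/35)) = (5 + t)*(35/(104*B)) = 35*(5 + t)/(104*B))
27 + 6*p(-2, U(-5, r)) = 27 + 6*((35/104)*(5 - 4/3)/(-2)) = 27 + 6*((35/104)*(-1/2)*(11/3)) = 27 + 6*(-385/624) = 27 - 385/104 = 2423/104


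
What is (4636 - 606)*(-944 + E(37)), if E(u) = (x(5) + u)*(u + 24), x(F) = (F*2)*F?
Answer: 17582890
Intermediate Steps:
x(F) = 2*F² (x(F) = (2*F)*F = 2*F²)
E(u) = (24 + u)*(50 + u) (E(u) = (2*5² + u)*(u + 24) = (2*25 + u)*(24 + u) = (50 + u)*(24 + u) = (24 + u)*(50 + u))
(4636 - 606)*(-944 + E(37)) = (4636 - 606)*(-944 + (1200 + 37² + 74*37)) = 4030*(-944 + (1200 + 1369 + 2738)) = 4030*(-944 + 5307) = 4030*4363 = 17582890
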